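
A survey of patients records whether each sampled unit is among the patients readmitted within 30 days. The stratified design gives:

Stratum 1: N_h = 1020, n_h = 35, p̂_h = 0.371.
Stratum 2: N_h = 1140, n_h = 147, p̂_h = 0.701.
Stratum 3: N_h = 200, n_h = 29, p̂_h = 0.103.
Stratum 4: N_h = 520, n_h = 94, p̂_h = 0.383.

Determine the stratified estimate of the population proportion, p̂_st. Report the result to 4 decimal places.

N = 2880; stratum weights W_h = N_h/N.
p̂_st = Σ W_h p̂_h = (1020·0.371 + 1140·0.701 + 200·0.103 + 520·0.383)/2880 = 0.48518

p̂_st ≈ 0.4852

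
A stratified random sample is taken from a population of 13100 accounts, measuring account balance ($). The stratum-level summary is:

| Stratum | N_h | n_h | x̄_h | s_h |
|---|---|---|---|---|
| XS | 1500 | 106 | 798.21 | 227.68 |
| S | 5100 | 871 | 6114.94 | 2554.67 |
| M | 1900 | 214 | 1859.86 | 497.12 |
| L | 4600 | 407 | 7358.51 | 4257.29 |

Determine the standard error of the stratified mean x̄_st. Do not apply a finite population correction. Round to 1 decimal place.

SE(x̄_st) ≈ 81.6

V̂(x̄_st) = Σ W_h² s_h²/n_h, with W_h = N_h/N and N = 13100:
  stratum XS: (1500/13100)²·227.68²/106 = 6.41186
  stratum S: (5100/13100)²·2554.67²/871 = 1135.66
  stratum M: (1900/13100)²·497.12²/214 = 24.2926
  stratum L: (4600/13100)²·4257.29²/407 = 5490.92
V̂(x̄_st) = 6657.29
SE(x̄_st) = √6657.29 = 81.5922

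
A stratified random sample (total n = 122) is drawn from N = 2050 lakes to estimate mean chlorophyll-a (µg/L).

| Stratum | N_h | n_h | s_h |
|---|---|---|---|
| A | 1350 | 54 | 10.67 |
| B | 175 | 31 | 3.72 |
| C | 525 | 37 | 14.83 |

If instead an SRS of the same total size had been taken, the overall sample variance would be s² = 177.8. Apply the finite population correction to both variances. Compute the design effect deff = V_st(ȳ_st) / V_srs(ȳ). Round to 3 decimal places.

V̂(ȳ_st) = Σ W_h² (1 − n_h/N_h) s_h²/n_h, with W_h = N_h/N and N = 2050:
  stratum A: (1350/2050)²·(1 − 54/1350)·10.67²/54 = 0.87774
  stratum B: (175/2050)²·(1 − 31/175)·3.72²/31 = 0.00267681
  stratum C: (525/2050)²·(1 − 37/525)·14.83²/37 = 0.36237
V_st = 1.24279
V_srs = (1 − 122/2050)·177.8/122 = 1.37065
deff = V_st / V_srs = 1.24279/1.37065 = 0.9067

deff ≈ 0.907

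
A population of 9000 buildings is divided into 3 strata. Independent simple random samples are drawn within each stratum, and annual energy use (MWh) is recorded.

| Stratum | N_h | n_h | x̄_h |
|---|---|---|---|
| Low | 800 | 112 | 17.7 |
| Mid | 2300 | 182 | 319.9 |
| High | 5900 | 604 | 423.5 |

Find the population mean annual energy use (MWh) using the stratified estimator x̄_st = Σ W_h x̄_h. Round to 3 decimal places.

N = Σ N_h = 9000. Stratum weights W_h = N_h/N.
x̄_st = (800·17.7 + 2300·319.9 + 5900·423.5) / 9000 = 360.95333

x̄_st ≈ 360.953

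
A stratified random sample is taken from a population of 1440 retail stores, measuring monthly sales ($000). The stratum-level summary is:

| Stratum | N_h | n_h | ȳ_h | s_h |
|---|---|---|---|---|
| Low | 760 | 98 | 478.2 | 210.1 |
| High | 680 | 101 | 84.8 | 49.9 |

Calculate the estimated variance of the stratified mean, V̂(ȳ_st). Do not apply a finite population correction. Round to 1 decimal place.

V̂(ȳ_st) = Σ W_h² s_h²/n_h, with W_h = N_h/N and N = 1440:
  stratum Low: (760/1440)²·210.1²/98 = 125.467
  stratum High: (680/1440)²·49.9²/101 = 5.49759
V̂(ȳ_st) = 130.964

V̂(ȳ_st) ≈ 131.0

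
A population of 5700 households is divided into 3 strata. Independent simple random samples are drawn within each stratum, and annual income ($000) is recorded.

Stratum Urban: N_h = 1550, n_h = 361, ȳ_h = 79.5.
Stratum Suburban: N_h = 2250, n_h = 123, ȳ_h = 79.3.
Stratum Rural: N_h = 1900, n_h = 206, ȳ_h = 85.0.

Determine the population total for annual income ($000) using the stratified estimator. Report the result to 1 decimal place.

τ̂_st ≈ 463150.0

τ̂_st = Σ N_h ȳ_h = 1550·79.5 + 2250·79.3 + 1900·85.0 = 463150.0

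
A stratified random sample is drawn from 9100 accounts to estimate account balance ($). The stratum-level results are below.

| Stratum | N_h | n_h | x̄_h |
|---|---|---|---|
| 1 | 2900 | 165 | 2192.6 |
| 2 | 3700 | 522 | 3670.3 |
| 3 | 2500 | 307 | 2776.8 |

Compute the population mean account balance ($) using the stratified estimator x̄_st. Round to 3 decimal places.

N = Σ N_h = 9100. Stratum weights W_h = N_h/N.
x̄_st = (2900·2192.6 + 3700·3670.3 + 2500·2776.8) / 9100 = 2953.91758

x̄_st ≈ 2953.918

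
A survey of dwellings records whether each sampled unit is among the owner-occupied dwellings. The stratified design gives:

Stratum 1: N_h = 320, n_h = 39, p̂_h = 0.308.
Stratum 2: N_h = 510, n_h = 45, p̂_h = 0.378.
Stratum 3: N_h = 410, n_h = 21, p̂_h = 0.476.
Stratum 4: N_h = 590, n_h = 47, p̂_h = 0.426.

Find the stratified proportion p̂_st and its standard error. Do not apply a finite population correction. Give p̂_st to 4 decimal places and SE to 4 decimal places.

p̂_st ≈ 0.4032, SE ≈ 0.0420

N = 1830; stratum weights W_h = N_h/N.
p̂_st = Σ W_h p̂_h = (320·0.308 + 510·0.378 + 410·0.476 + 590·0.426)/1830 = 0.40319
V̂(p̂_st) = Σ W_h² p̂_h(1−p̂_h)/(n_h−1):
  stratum 1: (320/1830)²·0.308·0.692/38 = 0.000171503
  stratum 2: (510/1830)²·0.378·0.622/44 = 0.000415019
  stratum 3: (410/1830)²·0.476·0.524/20 = 0.000625999
  stratum 4: (590/1830)²·0.426·0.574/46 = 0.000552542
V̂(p̂_st) = 0.00176506; SE = √V̂ = 0.0420127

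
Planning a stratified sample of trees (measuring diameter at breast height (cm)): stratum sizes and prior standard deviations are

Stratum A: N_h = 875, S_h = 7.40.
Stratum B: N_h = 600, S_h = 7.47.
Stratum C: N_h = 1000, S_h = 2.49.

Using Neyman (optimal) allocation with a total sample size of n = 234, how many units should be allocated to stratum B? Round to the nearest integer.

78

Neyman allocation: n_h = n · N_h S_h / Σ N_i S_i, with n = 234.
  stratum A: N_h·S_h = 875·7.40 = 6475.00
  stratum B: N_h·S_h = 600·7.47 = 4482.00
  stratum C: N_h·S_h = 1000·2.49 = 2490.00
Σ N_h S_h = 13447.00
n for stratum B = 234·4482.00/13447.00 = 77.994 → 78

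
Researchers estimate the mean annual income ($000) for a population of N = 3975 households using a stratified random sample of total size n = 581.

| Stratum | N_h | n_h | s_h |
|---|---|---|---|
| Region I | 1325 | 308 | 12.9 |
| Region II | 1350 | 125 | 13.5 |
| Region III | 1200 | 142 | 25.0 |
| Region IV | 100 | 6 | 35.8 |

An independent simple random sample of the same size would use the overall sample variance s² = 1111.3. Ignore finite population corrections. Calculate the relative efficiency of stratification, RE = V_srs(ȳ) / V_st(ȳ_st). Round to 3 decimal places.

RE ≈ 2.502

V̂(ȳ_st) = Σ W_h² s_h²/n_h, with W_h = N_h/N and N = 3975:
  stratum Region I: (1325/3975)²·12.9²/308 = 0.0600325
  stratum Region II: (1350/3975)²·13.5²/125 = 0.168171
  stratum Region III: (1200/3975)²·25.0²/142 = 0.401125
  stratum Region IV: (100/3975)²·35.8²/6 = 0.135189
V_st = 0.764517
V_srs = s²/n = 1111.3/581 = 1.91274
Relative efficiency = V_srs / V_st = 1.91274/0.764517 = 2.5019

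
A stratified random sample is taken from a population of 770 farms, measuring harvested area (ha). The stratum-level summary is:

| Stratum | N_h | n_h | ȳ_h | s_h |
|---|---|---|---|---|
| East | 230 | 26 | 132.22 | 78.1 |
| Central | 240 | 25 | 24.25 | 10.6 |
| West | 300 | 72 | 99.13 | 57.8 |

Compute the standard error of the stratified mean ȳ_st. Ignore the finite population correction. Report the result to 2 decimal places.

V̂(ȳ_st) = Σ W_h² s_h²/n_h, with W_h = N_h/N and N = 770:
  stratum East: (230/770)²·78.1²/26 = 20.9316
  stratum Central: (240/770)²·10.6²/25 = 0.436629
  stratum West: (300/770)²·57.8²/72 = 7.04343
V̂(ȳ_st) = 28.4117
SE(ȳ_st) = √28.4117 = 5.33026

SE(ȳ_st) ≈ 5.33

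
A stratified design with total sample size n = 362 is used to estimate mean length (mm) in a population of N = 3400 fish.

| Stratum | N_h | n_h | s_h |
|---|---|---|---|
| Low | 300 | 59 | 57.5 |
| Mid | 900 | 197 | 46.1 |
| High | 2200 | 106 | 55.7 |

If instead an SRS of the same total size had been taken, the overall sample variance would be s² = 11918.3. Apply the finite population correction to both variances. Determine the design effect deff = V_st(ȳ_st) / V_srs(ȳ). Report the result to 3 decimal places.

V̂(ȳ_st) = Σ W_h² (1 − n_h/N_h) s_h²/n_h, with W_h = N_h/N and N = 3400:
  stratum Low: (300/3400)²·(1 − 59/300)·57.5²/59 = 0.350481
  stratum Mid: (900/3400)²·(1 − 197/900)·46.1²/197 = 0.59044
  stratum High: (2200/3400)²·(1 − 106/2200)·55.7²/106 = 11.664
V_st = 12.6049
V_srs = (1 − 362/3400)·11918.3/362 = 29.4181
deff = V_st / V_srs = 12.6049/29.4181 = 0.4285

deff ≈ 0.428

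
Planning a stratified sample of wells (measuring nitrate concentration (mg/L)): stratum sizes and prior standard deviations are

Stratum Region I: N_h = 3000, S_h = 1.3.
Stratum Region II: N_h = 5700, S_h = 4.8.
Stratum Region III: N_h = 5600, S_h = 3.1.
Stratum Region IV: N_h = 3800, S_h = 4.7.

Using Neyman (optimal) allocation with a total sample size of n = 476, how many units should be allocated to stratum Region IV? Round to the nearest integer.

128

Neyman allocation: n_h = n · N_h S_h / Σ N_i S_i, with n = 476.
  stratum Region I: N_h·S_h = 3000·1.3 = 3900.00
  stratum Region II: N_h·S_h = 5700·4.8 = 27360.00
  stratum Region III: N_h·S_h = 5600·3.1 = 17360.00
  stratum Region IV: N_h·S_h = 3800·4.7 = 17860.00
Σ N_h S_h = 66480.00
n for stratum Region IV = 476·17860.00/66480.00 = 127.878 → 128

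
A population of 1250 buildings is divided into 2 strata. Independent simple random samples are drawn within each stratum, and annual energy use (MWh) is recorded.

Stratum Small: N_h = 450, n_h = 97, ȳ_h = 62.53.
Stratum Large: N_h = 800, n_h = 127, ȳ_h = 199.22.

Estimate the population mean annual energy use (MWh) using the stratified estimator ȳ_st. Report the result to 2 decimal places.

N = Σ N_h = 1250. Stratum weights W_h = N_h/N.
ȳ_st = (450·62.53 + 800·199.22) / 1250 = 150.0116

ȳ_st ≈ 150.01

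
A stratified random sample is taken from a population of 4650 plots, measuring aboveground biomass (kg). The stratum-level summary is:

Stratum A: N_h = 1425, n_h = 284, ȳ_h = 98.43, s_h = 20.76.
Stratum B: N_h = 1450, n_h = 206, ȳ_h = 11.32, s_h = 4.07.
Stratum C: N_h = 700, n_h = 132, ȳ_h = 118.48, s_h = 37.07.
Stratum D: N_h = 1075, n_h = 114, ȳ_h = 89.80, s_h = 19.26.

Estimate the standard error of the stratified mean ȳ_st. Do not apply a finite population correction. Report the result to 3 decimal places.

SE(ȳ_st) ≈ 0.748

V̂(ȳ_st) = Σ W_h² s_h²/n_h, with W_h = N_h/N and N = 4650:
  stratum A: (1425/4650)²·20.76²/284 = 0.142515
  stratum B: (1450/4650)²·4.07²/206 = 0.00781901
  stratum C: (700/4650)²·37.07²/132 = 0.235918
  stratum D: (1075/4650)²·19.26²/114 = 0.173908
V̂(ȳ_st) = 0.56016
SE(ȳ_st) = √0.56016 = 0.748438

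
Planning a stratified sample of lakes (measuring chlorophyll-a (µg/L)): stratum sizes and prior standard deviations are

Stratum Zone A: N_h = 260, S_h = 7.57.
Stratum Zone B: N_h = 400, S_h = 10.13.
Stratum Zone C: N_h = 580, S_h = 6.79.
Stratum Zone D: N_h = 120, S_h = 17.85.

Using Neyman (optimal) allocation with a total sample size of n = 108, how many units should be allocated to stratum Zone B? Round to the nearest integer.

Neyman allocation: n_h = n · N_h S_h / Σ N_i S_i, with n = 108.
  stratum Zone A: N_h·S_h = 260·7.57 = 1968.20
  stratum Zone B: N_h·S_h = 400·10.13 = 4052.00
  stratum Zone C: N_h·S_h = 580·6.79 = 3938.20
  stratum Zone D: N_h·S_h = 120·17.85 = 2142.00
Σ N_h S_h = 12100.40
n for stratum Zone B = 108·4052.00/12100.40 = 36.165 → 36

36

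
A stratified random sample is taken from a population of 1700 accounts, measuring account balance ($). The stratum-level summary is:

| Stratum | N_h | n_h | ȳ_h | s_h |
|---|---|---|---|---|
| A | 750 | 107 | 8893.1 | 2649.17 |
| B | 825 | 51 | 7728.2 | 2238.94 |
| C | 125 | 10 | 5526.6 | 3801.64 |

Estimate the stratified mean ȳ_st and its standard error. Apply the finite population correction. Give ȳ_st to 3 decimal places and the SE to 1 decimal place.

ȳ_st ≈ 8080.244, SE ≈ 199.6

ȳ_st = Σ W_h ȳ_h = (750·8893.1 + 825·7728.2 + 125·5526.6)/1700 = 8080.24412
V̂(ȳ_st) = Σ W_h² (1 − n_h/N_h) s_h²/n_h, with W_h = N_h/N and N = 1700:
  stratum A: (750/1700)²·(1 − 107/750)·2649.17²/107 = 10944.9
  stratum B: (825/1700)²·(1 − 51/825)·2238.94²/51 = 21717.6
  stratum C: (125/1700)²·(1 − 10/125)·3801.64²/10 = 7188.73
V̂(ȳ_st) = 39851.2
SE(ȳ_st) = √39851.2 = 199.628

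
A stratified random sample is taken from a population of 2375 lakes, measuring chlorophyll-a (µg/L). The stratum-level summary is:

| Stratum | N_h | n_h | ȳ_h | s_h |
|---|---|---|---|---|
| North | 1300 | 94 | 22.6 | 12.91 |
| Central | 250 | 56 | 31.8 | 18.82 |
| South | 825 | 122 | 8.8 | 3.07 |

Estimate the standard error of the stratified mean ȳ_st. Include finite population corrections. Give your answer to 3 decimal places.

SE(ȳ_st) ≈ 0.745

V̂(ȳ_st) = Σ W_h² (1 − n_h/N_h) s_h²/n_h, with W_h = N_h/N and N = 2375:
  stratum North: (1300/2375)²·(1 − 94/1300)·12.91²/94 = 0.49282
  stratum Central: (250/2375)²·(1 − 56/250)·18.82²/56 = 0.0543833
  stratum South: (825/2375)²·(1 − 122/825)·3.07²/122 = 0.00794326
V̂(ȳ_st) = 0.555146
SE(ȳ_st) = √0.555146 = 0.745081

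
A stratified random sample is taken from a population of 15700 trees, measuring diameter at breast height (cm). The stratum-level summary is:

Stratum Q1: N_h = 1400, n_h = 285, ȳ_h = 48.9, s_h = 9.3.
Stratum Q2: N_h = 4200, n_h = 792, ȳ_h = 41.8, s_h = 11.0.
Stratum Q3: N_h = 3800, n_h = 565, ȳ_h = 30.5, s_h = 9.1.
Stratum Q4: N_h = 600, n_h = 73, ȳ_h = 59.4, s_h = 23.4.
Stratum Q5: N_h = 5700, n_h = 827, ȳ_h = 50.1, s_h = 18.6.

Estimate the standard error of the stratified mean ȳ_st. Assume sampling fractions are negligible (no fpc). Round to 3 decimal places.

V̂(ȳ_st) = Σ W_h² s_h²/n_h, with W_h = N_h/N and N = 15700:
  stratum Q1: (1400/15700)²·9.3²/285 = 0.00241311
  stratum Q2: (4200/15700)²·11.0²/792 = 0.0109335
  stratum Q3: (3800/15700)²·9.1²/565 = 0.00858622
  stratum Q4: (600/15700)²·23.4²/73 = 0.010955
  stratum Q5: (5700/15700)²·18.6²/827 = 0.0551405
V̂(ȳ_st) = 0.0880283
SE(ȳ_st) = √0.0880283 = 0.296696

SE(ȳ_st) ≈ 0.297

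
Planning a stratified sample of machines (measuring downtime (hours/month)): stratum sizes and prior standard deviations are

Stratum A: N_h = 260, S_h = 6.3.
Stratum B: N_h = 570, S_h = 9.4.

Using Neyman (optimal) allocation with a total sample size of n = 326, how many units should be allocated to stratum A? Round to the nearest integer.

76

Neyman allocation: n_h = n · N_h S_h / Σ N_i S_i, with n = 326.
  stratum A: N_h·S_h = 260·6.3 = 1638.00
  stratum B: N_h·S_h = 570·9.4 = 5358.00
Σ N_h S_h = 6996.00
n for stratum A = 326·1638.00/6996.00 = 76.328 → 76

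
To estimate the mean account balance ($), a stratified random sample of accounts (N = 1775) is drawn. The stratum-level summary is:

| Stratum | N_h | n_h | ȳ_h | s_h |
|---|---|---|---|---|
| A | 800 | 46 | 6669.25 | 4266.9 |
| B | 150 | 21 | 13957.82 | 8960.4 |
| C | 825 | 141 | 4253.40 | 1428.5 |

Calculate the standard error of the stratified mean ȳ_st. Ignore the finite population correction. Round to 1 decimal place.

SE(ȳ_st) ≈ 332.9

V̂(ȳ_st) = Σ W_h² s_h²/n_h, with W_h = N_h/N and N = 1775:
  stratum A: (800/1775)²·4266.9²/46 = 80398.9
  stratum B: (150/1775)²·8960.4²/21 = 27303.7
  stratum C: (825/1775)²·1428.5²/141 = 3126.46
V̂(ȳ_st) = 110829
SE(ȳ_st) = √110829 = 332.91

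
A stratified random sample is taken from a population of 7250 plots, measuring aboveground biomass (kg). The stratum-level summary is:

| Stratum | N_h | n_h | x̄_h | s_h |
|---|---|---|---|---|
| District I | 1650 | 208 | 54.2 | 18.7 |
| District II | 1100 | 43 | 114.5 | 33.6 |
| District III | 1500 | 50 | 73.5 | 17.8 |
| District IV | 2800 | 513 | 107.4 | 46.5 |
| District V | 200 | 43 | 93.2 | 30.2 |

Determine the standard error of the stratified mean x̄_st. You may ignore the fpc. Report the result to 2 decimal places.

V̂(x̄_st) = Σ W_h² s_h²/n_h, with W_h = N_h/N and N = 7250:
  stratum District I: (1650/7250)²·18.7²/208 = 0.0870787
  stratum District II: (1100/7250)²·33.6²/43 = 0.604393
  stratum District III: (1500/7250)²·17.8²/50 = 0.271254
  stratum District IV: (2800/7250)²·46.5²/513 = 0.628678
  stratum District V: (200/7250)²·30.2²/43 = 0.016141
V̂(x̄_st) = 1.60755
SE(x̄_st) = √1.60755 = 1.26789

SE(x̄_st) ≈ 1.27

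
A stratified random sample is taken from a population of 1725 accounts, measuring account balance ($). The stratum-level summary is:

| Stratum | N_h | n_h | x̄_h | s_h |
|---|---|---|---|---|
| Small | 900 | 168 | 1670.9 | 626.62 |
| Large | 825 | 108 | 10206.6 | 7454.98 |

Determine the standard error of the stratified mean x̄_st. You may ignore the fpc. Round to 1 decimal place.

V̂(x̄_st) = Σ W_h² s_h²/n_h, with W_h = N_h/N and N = 1725:
  stratum Small: (900/1725)²·626.62²/168 = 636.218
  stratum Large: (825/1725)²·7454.98²/108 = 117706
V̂(x̄_st) = 118342
SE(x̄_st) = √118342 = 344.009

SE(x̄_st) ≈ 344.0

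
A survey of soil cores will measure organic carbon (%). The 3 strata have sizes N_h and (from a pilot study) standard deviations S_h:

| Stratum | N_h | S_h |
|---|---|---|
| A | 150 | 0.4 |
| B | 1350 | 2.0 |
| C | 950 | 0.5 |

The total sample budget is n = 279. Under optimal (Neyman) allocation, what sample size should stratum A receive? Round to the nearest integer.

Neyman allocation: n_h = n · N_h S_h / Σ N_i S_i, with n = 279.
  stratum A: N_h·S_h = 150·0.4 = 60.00
  stratum B: N_h·S_h = 1350·2.0 = 2700.00
  stratum C: N_h·S_h = 950·0.5 = 475.00
Σ N_h S_h = 3235.00
n for stratum A = 279·60.00/3235.00 = 5.175 → 5

5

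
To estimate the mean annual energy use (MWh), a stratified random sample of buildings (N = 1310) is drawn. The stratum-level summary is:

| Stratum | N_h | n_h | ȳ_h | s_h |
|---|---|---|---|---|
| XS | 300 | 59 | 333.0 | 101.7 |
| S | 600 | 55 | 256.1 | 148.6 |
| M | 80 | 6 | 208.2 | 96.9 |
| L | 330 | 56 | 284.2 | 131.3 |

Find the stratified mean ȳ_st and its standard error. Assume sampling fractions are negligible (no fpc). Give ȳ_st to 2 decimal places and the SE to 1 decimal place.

ȳ_st = Σ W_h ȳ_h = (300·333.0 + 600·256.1 + 80·208.2 + 330·284.2)/1310 = 277.86412
V̂(ȳ_st) = Σ W_h² s_h²/n_h, with W_h = N_h/N and N = 1310:
  stratum XS: (300/1310)²·101.7²/59 = 9.19369
  stratum S: (600/1310)²·148.6²/55 = 84.2238
  stratum M: (80/1310)²·96.9²/6 = 5.83625
  stratum L: (330/1310)²·131.3²/56 = 19.5356
V̂(ȳ_st) = 118.789
SE(ȳ_st) = √118.789 = 10.8991

ȳ_st ≈ 277.86, SE ≈ 10.9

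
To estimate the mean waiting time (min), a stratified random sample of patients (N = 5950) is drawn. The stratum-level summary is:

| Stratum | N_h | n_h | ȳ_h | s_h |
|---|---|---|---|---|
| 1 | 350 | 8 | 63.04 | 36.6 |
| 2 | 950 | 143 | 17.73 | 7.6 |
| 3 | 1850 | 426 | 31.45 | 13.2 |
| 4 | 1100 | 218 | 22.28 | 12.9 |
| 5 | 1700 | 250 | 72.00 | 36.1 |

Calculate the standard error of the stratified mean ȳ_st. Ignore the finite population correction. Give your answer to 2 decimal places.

SE(ȳ_st) ≈ 1.04

V̂(ȳ_st) = Σ W_h² s_h²/n_h, with W_h = N_h/N and N = 5950:
  stratum 1: (350/5950)²·36.6²/8 = 0.579394
  stratum 2: (950/5950)²·7.6²/143 = 0.0102969
  stratum 3: (1850/5950)²·13.2²/426 = 0.039541
  stratum 4: (1100/5950)²·12.9²/218 = 0.02609
  stratum 5: (1700/5950)²·36.1²/250 = 0.425538
V̂(ȳ_st) = 1.08086
SE(ȳ_st) = √1.08086 = 1.03964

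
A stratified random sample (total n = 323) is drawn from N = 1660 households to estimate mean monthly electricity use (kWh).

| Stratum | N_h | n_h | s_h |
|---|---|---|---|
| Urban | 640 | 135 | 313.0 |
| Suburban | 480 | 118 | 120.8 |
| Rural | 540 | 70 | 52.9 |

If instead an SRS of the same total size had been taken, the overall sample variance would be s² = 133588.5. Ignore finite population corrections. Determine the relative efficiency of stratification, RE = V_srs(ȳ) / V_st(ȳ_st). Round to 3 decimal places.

V̂(ȳ_st) = Σ W_h² s_h²/n_h, with W_h = N_h/N and N = 1660:
  stratum Urban: (640/1660)²·313.0²/135 = 107.87
  stratum Suburban: (480/1660)²·120.8²/118 = 10.3399
  stratum Rural: (540/1660)²·52.9²/70 = 4.23043
V_st = 122.44
V_srs = s²/n = 133588.5/323 = 413.587
Relative efficiency = V_srs / V_st = 413.587/122.44 = 3.3779

RE ≈ 3.378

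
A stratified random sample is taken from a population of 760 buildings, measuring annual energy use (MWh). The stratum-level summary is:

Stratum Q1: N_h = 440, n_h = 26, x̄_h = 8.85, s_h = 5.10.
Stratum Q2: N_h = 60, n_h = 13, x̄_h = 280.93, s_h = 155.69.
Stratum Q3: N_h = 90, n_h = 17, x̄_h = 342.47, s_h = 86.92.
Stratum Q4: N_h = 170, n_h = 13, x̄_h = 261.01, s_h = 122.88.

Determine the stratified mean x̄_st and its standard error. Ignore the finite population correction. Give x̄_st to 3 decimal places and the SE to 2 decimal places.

x̄_st ≈ 126.242, SE ≈ 8.74

x̄_st = Σ W_h x̄_h = (440·8.85 + 60·280.93 + 90·342.47 + 170·261.01)/760 = 126.24184
V̂(x̄_st) = Σ W_h² s_h²/n_h, with W_h = N_h/N and N = 760:
  stratum Q1: (440/760)²·5.10²/26 = 0.335309
  stratum Q2: (60/760)²·155.69²/13 = 11.6213
  stratum Q3: (90/760)²·86.92²/17 = 6.2323
  stratum Q4: (170/760)²·122.88²/13 = 58.1152
V̂(x̄_st) = 76.3041
SE(x̄_st) = √76.3041 = 8.73522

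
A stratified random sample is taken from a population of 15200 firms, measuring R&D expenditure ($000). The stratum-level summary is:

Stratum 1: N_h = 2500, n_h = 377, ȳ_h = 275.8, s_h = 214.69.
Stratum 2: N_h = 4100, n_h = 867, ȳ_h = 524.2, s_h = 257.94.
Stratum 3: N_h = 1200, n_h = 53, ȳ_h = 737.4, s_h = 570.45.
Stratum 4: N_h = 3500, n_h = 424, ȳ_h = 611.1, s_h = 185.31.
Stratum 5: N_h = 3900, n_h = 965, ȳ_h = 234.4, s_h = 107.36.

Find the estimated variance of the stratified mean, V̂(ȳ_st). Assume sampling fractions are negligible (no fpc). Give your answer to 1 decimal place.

V̂(ȳ_st) = Σ W_h² s_h²/n_h, with W_h = N_h/N and N = 15200:
  stratum 1: (2500/15200)²·214.69²/377 = 3.30731
  stratum 2: (4100/15200)²·257.94²/867 = 5.5834
  stratum 3: (1200/15200)²·570.45²/53 = 38.2679
  stratum 4: (3500/15200)²·185.31²/424 = 4.29419
  stratum 5: (3900/15200)²·107.36²/965 = 0.786321
V̂(ȳ_st) = 52.2391

V̂(ȳ_st) ≈ 52.2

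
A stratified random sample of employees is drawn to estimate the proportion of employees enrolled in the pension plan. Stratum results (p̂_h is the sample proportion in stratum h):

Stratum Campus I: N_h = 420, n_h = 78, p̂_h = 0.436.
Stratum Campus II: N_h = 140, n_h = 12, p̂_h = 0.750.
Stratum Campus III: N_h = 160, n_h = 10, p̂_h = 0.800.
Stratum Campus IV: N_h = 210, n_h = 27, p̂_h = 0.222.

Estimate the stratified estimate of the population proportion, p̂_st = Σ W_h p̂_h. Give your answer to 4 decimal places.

N = 930; stratum weights W_h = N_h/N.
p̂_st = Σ W_h p̂_h = (420·0.436 + 140·0.750 + 160·0.800 + 210·0.222)/930 = 0.49757

p̂_st ≈ 0.4976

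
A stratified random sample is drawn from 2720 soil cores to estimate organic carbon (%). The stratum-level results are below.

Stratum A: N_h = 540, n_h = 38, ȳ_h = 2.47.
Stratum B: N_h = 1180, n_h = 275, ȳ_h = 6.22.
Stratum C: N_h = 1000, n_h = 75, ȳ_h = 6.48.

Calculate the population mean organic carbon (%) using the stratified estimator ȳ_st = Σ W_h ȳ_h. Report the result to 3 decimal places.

ȳ_st ≈ 5.571

N = Σ N_h = 2720. Stratum weights W_h = N_h/N.
ȳ_st = (540·2.47 + 1180·6.22 + 1000·6.48) / 2720 = 5.57110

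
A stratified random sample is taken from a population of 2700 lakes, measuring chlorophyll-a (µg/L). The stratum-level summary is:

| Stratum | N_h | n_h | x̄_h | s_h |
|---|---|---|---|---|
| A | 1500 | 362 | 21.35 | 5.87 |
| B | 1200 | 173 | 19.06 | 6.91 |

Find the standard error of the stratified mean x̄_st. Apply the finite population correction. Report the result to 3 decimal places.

SE(x̄_st) ≈ 0.263

V̂(x̄_st) = Σ W_h² (1 − n_h/N_h) s_h²/n_h, with W_h = N_h/N and N = 2700:
  stratum A: (1500/2700)²·(1 − 362/1500)·5.87²/362 = 0.0222881
  stratum B: (1200/2700)²·(1 − 173/1200)·6.91²/173 = 0.0466589
V̂(x̄_st) = 0.068947
SE(x̄_st) = √0.068947 = 0.262578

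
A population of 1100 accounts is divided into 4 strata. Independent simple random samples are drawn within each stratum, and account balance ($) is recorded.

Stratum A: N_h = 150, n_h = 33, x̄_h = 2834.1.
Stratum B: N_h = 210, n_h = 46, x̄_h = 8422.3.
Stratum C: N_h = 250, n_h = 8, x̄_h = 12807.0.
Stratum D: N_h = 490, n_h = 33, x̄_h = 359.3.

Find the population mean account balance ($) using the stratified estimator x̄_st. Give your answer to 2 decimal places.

x̄_st ≈ 5065.10

N = Σ N_h = 1100. Stratum weights W_h = N_h/N.
x̄_st = (150·2834.1 + 210·8422.3 + 250·12807.0 + 490·359.3) / 1100 = 5065.0955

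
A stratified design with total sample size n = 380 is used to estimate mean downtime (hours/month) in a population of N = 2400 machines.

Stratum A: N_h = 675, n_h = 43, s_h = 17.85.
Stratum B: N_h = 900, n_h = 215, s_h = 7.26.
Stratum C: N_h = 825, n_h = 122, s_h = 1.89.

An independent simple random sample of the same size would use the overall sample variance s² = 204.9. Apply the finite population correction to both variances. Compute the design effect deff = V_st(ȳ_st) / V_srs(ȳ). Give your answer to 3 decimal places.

deff ≈ 1.274

V̂(ȳ_st) = Σ W_h² (1 − n_h/N_h) s_h²/n_h, with W_h = N_h/N and N = 2400:
  stratum A: (675/2400)²·(1 − 43/675)·17.85²/43 = 0.54879
  stratum B: (900/2400)²·(1 − 215/900)·7.26²/215 = 0.0262389
  stratum C: (825/2400)²·(1 − 122/825)·1.89²/122 = 0.00294816
V_st = 0.577977
V_srs = (1 − 380/2400)·204.9/380 = 0.453836
deff = V_st / V_srs = 0.577977/0.453836 = 1.2735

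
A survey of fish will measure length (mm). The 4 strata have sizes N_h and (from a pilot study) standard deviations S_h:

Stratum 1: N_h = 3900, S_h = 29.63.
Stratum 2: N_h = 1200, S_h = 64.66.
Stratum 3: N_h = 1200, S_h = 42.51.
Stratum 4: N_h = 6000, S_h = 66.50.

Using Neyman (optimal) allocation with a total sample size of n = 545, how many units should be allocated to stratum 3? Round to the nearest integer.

Neyman allocation: n_h = n · N_h S_h / Σ N_i S_i, with n = 545.
  stratum 1: N_h·S_h = 3900·29.63 = 115557.00
  stratum 2: N_h·S_h = 1200·64.66 = 77592.00
  stratum 3: N_h·S_h = 1200·42.51 = 51012.00
  stratum 4: N_h·S_h = 6000·66.50 = 399000.00
Σ N_h S_h = 643161.00
n for stratum 3 = 545·51012.00/643161.00 = 43.226 → 43

43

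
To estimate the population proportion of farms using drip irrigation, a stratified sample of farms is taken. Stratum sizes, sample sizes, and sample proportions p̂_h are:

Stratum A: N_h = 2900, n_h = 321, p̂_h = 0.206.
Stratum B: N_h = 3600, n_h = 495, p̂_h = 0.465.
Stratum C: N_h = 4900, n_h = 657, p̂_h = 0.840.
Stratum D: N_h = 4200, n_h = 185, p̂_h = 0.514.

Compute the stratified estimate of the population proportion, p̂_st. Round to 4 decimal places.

p̂_st ≈ 0.5478

N = 15600; stratum weights W_h = N_h/N.
p̂_st = Σ W_h p̂_h = (2900·0.206 + 3600·0.465 + 4900·0.840 + 4200·0.514)/15600 = 0.54783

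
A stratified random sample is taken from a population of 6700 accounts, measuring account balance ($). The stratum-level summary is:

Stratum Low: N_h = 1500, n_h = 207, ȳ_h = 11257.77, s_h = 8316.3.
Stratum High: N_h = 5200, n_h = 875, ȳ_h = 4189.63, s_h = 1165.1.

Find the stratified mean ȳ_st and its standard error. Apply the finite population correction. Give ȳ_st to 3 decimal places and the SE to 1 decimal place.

ȳ_st = Σ W_h ȳ_h = (1500·11257.77 + 5200·4189.63)/6700 = 5772.04940
V̂(ȳ_st) = Σ W_h² (1 − n_h/N_h) s_h²/n_h, with W_h = N_h/N and N = 6700:
  stratum Low: (1500/6700)²·(1 − 207/1500)·8316.3²/207 = 14435.4
  stratum High: (5200/6700)²·(1 − 875/5200)·1165.1²/875 = 777.245
V̂(ȳ_st) = 15212.7
SE(ȳ_st) = √15212.7 = 123.34

ȳ_st ≈ 5772.049, SE ≈ 123.3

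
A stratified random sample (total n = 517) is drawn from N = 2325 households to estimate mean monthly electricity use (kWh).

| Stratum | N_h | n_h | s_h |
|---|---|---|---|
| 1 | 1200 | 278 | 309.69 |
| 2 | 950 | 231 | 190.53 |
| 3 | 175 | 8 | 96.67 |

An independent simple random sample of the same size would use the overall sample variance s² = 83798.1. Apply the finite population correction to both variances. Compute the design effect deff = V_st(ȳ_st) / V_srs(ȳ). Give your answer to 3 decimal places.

deff ≈ 0.768

V̂(ȳ_st) = Σ W_h² (1 − n_h/N_h) s_h²/n_h, with W_h = N_h/N and N = 2325:
  stratum 1: (1200/2325)²·(1 − 278/1200)·309.69²/278 = 70.6116
  stratum 2: (950/2325)²·(1 − 231/950)·190.53²/231 = 19.8574
  stratum 3: (175/2325)²·(1 − 8/175)·96.67²/8 = 6.31542
V_st = 96.7843
V_srs = (1 − 517/2325)·83798.1/517 = 126.043
deff = V_st / V_srs = 96.7843/126.043 = 0.7679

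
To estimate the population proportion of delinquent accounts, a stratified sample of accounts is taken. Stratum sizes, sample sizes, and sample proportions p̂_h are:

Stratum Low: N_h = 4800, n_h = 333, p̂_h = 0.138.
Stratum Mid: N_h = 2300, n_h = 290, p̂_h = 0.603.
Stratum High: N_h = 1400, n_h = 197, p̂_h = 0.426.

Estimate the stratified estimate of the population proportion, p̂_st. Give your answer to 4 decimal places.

N = 8500; stratum weights W_h = N_h/N.
p̂_st = Σ W_h p̂_h = (4800·0.138 + 2300·0.603 + 1400·0.426)/8500 = 0.31126

p̂_st ≈ 0.3113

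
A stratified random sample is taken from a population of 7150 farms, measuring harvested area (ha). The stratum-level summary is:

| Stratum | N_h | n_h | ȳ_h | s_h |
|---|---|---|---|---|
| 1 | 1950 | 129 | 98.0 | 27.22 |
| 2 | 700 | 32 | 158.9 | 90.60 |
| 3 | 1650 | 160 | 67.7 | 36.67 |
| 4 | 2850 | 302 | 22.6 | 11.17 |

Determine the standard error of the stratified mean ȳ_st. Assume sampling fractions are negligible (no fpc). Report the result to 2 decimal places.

SE(ȳ_st) ≈ 1.84

V̂(ȳ_st) = Σ W_h² s_h²/n_h, with W_h = N_h/N and N = 7150:
  stratum 1: (1950/7150)²·27.22²/129 = 0.427212
  stratum 2: (700/7150)²·90.60²/32 = 2.45861
  stratum 3: (1650/7150)²·36.67²/160 = 0.447567
  stratum 4: (2850/7150)²·11.17²/302 = 0.0656413
V̂(ȳ_st) = 3.39903
SE(ȳ_st) = √3.39903 = 1.84365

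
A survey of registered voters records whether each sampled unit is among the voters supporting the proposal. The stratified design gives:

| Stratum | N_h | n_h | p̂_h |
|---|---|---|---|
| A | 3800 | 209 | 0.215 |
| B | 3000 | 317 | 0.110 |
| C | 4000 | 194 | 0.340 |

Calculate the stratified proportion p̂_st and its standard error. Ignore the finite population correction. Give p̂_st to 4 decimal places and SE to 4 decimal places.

p̂_st ≈ 0.2321, SE ≈ 0.0168

N = 10800; stratum weights W_h = N_h/N.
p̂_st = Σ W_h p̂_h = (3800·0.215 + 3000·0.110 + 4000·0.340)/10800 = 0.23213
V̂(p̂_st) = Σ W_h² p̂_h(1−p̂_h)/(n_h−1):
  stratum A: (3800/10800)²·0.215·0.785/208 = 0.000100453
  stratum B: (3000/10800)²·0.110·0.890/316 = 2.39051e-05
  stratum C: (4000/10800)²·0.340·0.660/193 = 0.000159492
V̂(p̂_st) = 0.00028385; SE = √V̂ = 0.0168479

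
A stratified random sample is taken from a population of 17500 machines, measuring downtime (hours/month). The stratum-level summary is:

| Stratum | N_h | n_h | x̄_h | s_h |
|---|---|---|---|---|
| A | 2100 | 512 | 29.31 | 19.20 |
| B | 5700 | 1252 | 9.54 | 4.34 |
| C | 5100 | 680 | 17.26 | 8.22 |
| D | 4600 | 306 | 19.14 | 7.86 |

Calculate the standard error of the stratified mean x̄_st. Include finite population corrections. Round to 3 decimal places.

SE(x̄_st) ≈ 0.172

V̂(x̄_st) = Σ W_h² (1 − n_h/N_h) s_h²/n_h, with W_h = N_h/N and N = 17500:
  stratum A: (2100/17500)²·(1 − 512/2100)·19.20²/512 = 0.00784018
  stratum B: (5700/17500)²·(1 − 1252/5700)·4.34²/1252 = 0.00124549
  stratum C: (5100/17500)²·(1 − 680/5100)·8.22²/680 = 0.00731393
  stratum D: (4600/17500)²·(1 − 306/4600)·7.86²/306 = 0.0130217
V̂(x̄_st) = 0.0294213
SE(x̄_st) = √0.0294213 = 0.171526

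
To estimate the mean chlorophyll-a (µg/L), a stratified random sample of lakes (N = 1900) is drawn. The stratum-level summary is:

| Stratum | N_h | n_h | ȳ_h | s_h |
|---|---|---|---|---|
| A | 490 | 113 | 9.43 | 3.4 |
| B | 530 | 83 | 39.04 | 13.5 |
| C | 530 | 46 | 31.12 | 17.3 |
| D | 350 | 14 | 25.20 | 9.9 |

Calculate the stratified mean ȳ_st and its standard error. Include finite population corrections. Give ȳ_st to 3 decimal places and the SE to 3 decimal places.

ȳ_st = Σ W_h ȳ_h = (490·9.43 + 530·39.04 + 530·31.12 + 350·25.20)/1900 = 26.64500
V̂(ȳ_st) = Σ W_h² (1 − n_h/N_h) s_h²/n_h, with W_h = N_h/N and N = 1900:
  stratum A: (490/1900)²·(1 − 113/490)·3.4²/113 = 0.00523491
  stratum B: (530/1900)²·(1 − 83/530)·13.5²/83 = 0.144101
  stratum C: (530/1900)²·(1 − 46/530)·17.3²/46 = 0.462326
  stratum D: (350/1900)²·(1 − 14/350)·9.9²/14 = 0.228057
V̂(ȳ_st) = 0.839718
SE(ȳ_st) = √0.839718 = 0.916361

ȳ_st ≈ 26.645, SE ≈ 0.916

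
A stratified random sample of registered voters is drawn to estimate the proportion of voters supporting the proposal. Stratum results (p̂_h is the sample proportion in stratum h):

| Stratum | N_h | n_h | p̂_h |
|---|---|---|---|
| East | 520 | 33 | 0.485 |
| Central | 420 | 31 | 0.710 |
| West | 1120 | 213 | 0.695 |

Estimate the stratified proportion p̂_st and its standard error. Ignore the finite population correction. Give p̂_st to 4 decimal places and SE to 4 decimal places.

p̂_st ≈ 0.6450, SE ≈ 0.0328

N = 2060; stratum weights W_h = N_h/N.
p̂_st = Σ W_h p̂_h = (520·0.485 + 420·0.710 + 1120·0.695)/2060 = 0.64505
V̂(p̂_st) = Σ W_h² p̂_h(1−p̂_h)/(n_h−1):
  stratum East: (520/2060)²·0.485·0.515/32 = 0.00049736
  stratum Central: (420/2060)²·0.710·0.290/30 = 0.000285298
  stratum West: (1120/2060)²·0.695·0.305/212 = 0.000295563
V̂(p̂_st) = 0.00107822; SE = √V̂ = 0.0328363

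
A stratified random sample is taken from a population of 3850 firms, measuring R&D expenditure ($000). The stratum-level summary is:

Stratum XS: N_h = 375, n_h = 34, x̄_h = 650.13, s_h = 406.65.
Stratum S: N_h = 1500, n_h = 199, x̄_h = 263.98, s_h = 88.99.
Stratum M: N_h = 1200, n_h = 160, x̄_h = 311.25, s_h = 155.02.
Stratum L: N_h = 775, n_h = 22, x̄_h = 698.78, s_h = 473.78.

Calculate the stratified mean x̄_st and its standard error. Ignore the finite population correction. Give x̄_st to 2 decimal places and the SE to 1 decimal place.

x̄_st ≈ 403.85, SE ≈ 21.9

x̄_st = Σ W_h x̄_h = (375·650.13 + 1500·263.98 + 1200·311.25 + 775·698.78)/3850 = 403.85019
V̂(x̄_st) = Σ W_h² s_h²/n_h, with W_h = N_h/N and N = 3850:
  stratum XS: (375/3850)²·406.65²/34 = 46.1428
  stratum S: (1500/3850)²·88.99²/199 = 6.04074
  stratum M: (1200/3850)²·155.02²/160 = 14.5914
  stratum L: (775/3850)²·473.78²/22 = 413.44
V̂(x̄_st) = 480.215
SE(x̄_st) = √480.215 = 21.9138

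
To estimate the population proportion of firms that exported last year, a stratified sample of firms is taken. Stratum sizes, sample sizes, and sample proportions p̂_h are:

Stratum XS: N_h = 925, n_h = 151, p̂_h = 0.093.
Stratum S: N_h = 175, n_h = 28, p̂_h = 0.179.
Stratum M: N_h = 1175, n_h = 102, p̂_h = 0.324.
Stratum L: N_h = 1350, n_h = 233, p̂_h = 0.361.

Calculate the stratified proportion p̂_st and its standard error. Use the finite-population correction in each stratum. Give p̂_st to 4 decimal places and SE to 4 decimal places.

N = 3625; stratum weights W_h = N_h/N.
p̂_st = Σ W_h p̂_h = (925·0.093 + 175·0.179 + 1175·0.324 + 1350·0.361)/3625 = 0.27183
V̂(p̂_st) = Σ W_h² (1 − n_h/N_h) p̂_h(1−p̂_h)/(n_h−1):
  stratum XS: (925/3625)²·(1 − 151/925)·0.093·0.907/150 = 3.06384e-05
  stratum S: (175/3625)²·(1 − 28/175)·0.179·0.821/27 = 1.06554e-05
  stratum M: (1175/3625)²·(1 − 102/1175)·0.324·0.676/101 = 0.000208062
  stratum L: (1350/3625)²·(1 − 233/1350)·0.361·0.639/232 = 0.000114101
V̂(p̂_st) = 0.000363457; SE = √V̂ = 0.0190645

p̂_st ≈ 0.2718, SE ≈ 0.0191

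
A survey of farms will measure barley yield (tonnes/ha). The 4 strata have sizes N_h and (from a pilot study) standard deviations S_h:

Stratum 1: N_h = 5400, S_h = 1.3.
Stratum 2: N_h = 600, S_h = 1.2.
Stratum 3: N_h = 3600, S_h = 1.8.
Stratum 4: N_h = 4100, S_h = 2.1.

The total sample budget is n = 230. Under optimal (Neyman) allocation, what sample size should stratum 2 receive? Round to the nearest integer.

Neyman allocation: n_h = n · N_h S_h / Σ N_i S_i, with n = 230.
  stratum 1: N_h·S_h = 5400·1.3 = 7020.00
  stratum 2: N_h·S_h = 600·1.2 = 720.00
  stratum 3: N_h·S_h = 3600·1.8 = 6480.00
  stratum 4: N_h·S_h = 4100·2.1 = 8610.00
Σ N_h S_h = 22830.00
n for stratum 2 = 230·720.00/22830.00 = 7.254 → 7

7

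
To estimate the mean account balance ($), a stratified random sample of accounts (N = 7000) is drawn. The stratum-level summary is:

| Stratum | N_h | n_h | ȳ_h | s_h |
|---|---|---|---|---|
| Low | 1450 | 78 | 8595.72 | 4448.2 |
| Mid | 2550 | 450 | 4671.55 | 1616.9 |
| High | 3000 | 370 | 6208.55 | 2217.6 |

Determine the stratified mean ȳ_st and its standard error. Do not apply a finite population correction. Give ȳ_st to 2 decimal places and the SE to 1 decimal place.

ȳ_st ≈ 6143.13, SE ≈ 118.7

ȳ_st = Σ W_h ȳ_h = (1450·8595.72 + 2550·4671.55 + 3000·6208.55)/7000 = 6143.12807
V̂(ȳ_st) = Σ W_h² s_h²/n_h, with W_h = N_h/N and N = 7000:
  stratum Low: (1450/7000)²·4448.2²/78 = 10884.6
  stratum Mid: (2550/7000)²·1616.9²/450 = 770.971
  stratum High: (3000/7000)²·2217.6²/370 = 2441.24
V̂(ȳ_st) = 14096.9
SE(ȳ_st) = √14096.9 = 118.73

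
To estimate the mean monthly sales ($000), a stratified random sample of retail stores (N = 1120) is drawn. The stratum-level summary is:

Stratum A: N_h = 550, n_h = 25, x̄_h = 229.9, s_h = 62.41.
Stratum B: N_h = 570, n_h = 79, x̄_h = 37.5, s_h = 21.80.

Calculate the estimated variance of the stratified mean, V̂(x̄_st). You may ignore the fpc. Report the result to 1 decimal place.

V̂(x̄_st) = Σ W_h² s_h²/n_h, with W_h = N_h/N and N = 1120:
  stratum A: (550/1120)²·62.41²/25 = 37.5714
  stratum B: (570/1120)²·21.80²/79 = 1.55812
V̂(x̄_st) = 39.1295

V̂(x̄_st) ≈ 39.1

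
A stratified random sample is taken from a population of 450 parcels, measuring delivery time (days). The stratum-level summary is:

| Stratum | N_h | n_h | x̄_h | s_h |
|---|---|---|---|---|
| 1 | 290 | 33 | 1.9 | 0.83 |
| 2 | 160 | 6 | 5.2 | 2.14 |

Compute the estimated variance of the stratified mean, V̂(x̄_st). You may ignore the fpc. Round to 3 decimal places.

V̂(x̄_st) = Σ W_h² s_h²/n_h, with W_h = N_h/N and N = 450:
  stratum 1: (290/450)²·0.83²/33 = 0.00866988
  stratum 2: (160/450)²·2.14²/6 = 0.096492
V̂(x̄_st) = 0.105162

V̂(x̄_st) ≈ 0.105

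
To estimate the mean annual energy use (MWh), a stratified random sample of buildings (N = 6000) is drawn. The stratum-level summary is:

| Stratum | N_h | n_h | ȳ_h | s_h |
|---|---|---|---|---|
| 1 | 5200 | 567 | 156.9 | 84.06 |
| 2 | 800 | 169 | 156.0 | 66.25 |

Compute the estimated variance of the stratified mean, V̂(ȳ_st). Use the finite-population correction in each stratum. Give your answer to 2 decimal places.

V̂(ȳ_st) ≈ 8.70

V̂(ȳ_st) = Σ W_h² (1 − n_h/N_h) s_h²/n_h, with W_h = N_h/N and N = 6000:
  stratum 1: (5200/6000)²·(1 − 567/5200)·84.06²/567 = 8.33986
  stratum 2: (800/6000)²·(1 − 169/800)·66.25²/169 = 0.364168
V̂(ȳ_st) = 8.70403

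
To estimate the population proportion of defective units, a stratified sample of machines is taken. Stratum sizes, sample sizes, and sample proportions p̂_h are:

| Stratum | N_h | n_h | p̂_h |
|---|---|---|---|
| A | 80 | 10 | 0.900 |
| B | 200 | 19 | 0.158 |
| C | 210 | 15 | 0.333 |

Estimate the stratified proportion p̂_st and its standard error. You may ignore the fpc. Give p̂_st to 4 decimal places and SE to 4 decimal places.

p̂_st ≈ 0.3541, SE ≈ 0.0664

N = 490; stratum weights W_h = N_h/N.
p̂_st = Σ W_h p̂_h = (80·0.900 + 200·0.158 + 210·0.333)/490 = 0.35414
V̂(p̂_st) = Σ W_h² p̂_h(1−p̂_h)/(n_h−1):
  stratum A: (80/490)²·0.900·0.100/9 = 0.000266556
  stratum B: (200/490)²·0.158·0.842/18 = 0.0012313
  stratum C: (210/490)²·0.333·0.667/14 = 0.00291399
V̂(p̂_st) = 0.00441185; SE = √V̂ = 0.0664218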